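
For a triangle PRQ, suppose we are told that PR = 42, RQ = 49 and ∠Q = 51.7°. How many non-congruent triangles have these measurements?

RQ·sin Q = 49·sin(51.7°) ≈ 38.45.
Since RQ sin Q < PR < RQ (38.45 < 42 < 49), two triangles exist.

2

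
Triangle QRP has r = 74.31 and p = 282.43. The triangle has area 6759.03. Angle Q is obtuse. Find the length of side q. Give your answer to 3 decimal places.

From area = ½·r·p·sin Q, we get sin Q = 2·area/(r·p) ≈ 0.64410.
Taking the obtuse solution, ∠Q ≈ 139.90°.
Law of cosines then gives q ≈ 342.63.

342.632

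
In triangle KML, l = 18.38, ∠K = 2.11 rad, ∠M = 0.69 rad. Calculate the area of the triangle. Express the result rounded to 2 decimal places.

area ≈ 275.42

The third angle is ∠L = π − ∠K − ∠M = 0.342 rad.
Law of sines: k = l·sin K/sin L ≈ 47.083.
Law of sines: m = l·sin M/sin L ≈ 34.925.
Area = ½·l·k·sin M ≈ 275.42.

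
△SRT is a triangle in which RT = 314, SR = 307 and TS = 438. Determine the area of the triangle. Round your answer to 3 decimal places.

Semiperimeter s = (314 + 438 + 307)/2 = 529.5.
Heron's formula: area = √(529.5·215.5·91.5·222.5) ≈ 48198.

area ≈ 48198.350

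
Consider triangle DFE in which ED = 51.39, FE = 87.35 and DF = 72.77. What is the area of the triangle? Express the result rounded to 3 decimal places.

1868.256

Semiperimeter s = (87.35 + 51.39 + 72.77)/2 = 105.75.
Heron's formula: area = √(105.75·18.405·54.365·32.985) ≈ 1868.3.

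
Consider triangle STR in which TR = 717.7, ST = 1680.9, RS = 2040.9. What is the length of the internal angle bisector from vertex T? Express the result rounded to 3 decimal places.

577.047

By the law of cosines, cos T = (ST² + TR² − RS²) / (2·ST·TR) ≈ -0.34183, so ∠T ≈ 109.99°.
The bisector from T has length 2·ST·TR·cos(∠T/2)/(ST+TR) ≈ 577.05.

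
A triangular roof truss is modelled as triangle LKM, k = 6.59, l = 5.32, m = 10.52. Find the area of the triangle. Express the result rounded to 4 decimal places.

14.5777

Semiperimeter s = (5.32 + 6.59 + 10.52)/2 = 11.215.
Heron's formula: area = √(11.215·5.895·4.625·0.695) ≈ 14.578.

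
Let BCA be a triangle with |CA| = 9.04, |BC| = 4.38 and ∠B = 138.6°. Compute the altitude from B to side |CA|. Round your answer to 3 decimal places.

h_B ≈ 1.691

Law of sines: sin A = |BC|·sin B/|CA| ≈ 0.32041.
Since |CA| ≥ |BC|, only the acute value applies: ∠A ≈ 18.69°.
Then ∠C = 180° − ∠B − ∠A ≈ 22.71°.
Law of sines gives |AB| = |CA|·sin C/sin B ≈ 5.2779.
Area = ½·|CA|·|BC|·sin C ≈ 7.6438.
The altitude from B has length 2·area/|CA| ≈ 1.6911.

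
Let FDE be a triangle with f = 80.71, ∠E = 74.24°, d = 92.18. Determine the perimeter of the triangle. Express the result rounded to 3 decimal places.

By the law of cosines, e² = f² + d² − 2·f·d·cos E = 10970, so e ≈ 104.74.
Semiperimeter s = (80.71+92.18+104.74)/2 = 138.81.
Perimeter = 80.71 + 92.18 + 104.74 = 277.63.

277.627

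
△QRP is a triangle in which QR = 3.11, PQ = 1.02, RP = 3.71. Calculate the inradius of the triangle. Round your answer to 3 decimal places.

r ≈ 0.355

Semiperimeter s = (3.71 + 1.02 + 3.11)/2 = 3.92.
Heron's formula: area = √(3.92·0.21·2.9·0.81) ≈ 1.3906.
Inradius = area/s = 1.3906/3.92 ≈ 0.35474.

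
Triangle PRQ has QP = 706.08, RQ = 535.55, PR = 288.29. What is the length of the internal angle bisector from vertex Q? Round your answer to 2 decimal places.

By the law of cosines, cos Q = (RQ² + QP² − PR²) / (2·RQ·QP) ≈ 0.92856, so ∠Q ≈ 21.79°.
The bisector from Q has length 2·RQ·QP·cos(∠Q/2)/(RQ+QP) ≈ 598.13.

598.13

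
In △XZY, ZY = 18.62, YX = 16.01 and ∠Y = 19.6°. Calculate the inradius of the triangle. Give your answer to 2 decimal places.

r ≈ 2.44

By the law of cosines, XZ² = ZY² + YX² − 2·ZY·YX·cos Y = 41.358, so XZ ≈ 6.431.
Area = ½·ZY·YX·sin Y ≈ 50.
Semiperimeter s = (18.62+16.01+6.431)/2 = 20.531.
Inradius = area/s = 50/20.531 ≈ 2.4354.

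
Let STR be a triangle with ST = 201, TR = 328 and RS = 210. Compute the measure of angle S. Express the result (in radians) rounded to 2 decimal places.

∠S ≈ 1.85 rad

By the law of cosines, cos S = (RS² + ST² − TR²) / (2·RS·ST) ≈ -0.27343, so ∠S ≈ 1.8478 rad.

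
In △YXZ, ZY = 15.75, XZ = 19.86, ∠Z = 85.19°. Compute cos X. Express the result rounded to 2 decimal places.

By the law of cosines, YX² = XZ² + ZY² − 2·XZ·ZY·cos Z = 590.03, so YX ≈ 24.29.
Law of cosines again: cos X = (YX² + XZ² − ZY²)/(2·YX·XZ) ≈ 0.76324, so ∠X ≈ 40.25°.

cos X ≈ 0.76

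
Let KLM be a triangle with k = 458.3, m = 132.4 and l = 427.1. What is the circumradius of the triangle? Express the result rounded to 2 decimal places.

230.07

By the law of cosines, cos K = (l² + m² − k²) / (2·l·m) ≈ -0.08926, so ∠K ≈ 95.12°.
Circumradius = k/(2 sin K) ≈ 230.07.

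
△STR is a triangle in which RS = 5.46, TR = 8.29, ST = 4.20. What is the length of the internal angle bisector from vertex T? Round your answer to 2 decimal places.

By the law of cosines, cos T = (ST² + TR² − RS²) / (2·ST·TR) ≈ 0.81212, so ∠T ≈ 35.70°.
The bisector from T has length 2·ST·TR·cos(∠T/2)/(ST+TR) ≈ 5.307.

5.31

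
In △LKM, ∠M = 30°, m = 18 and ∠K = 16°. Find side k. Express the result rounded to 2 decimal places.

The third angle is ∠L = 180° − ∠K − ∠M = 134.00°.
Law of sines: k = m·sin K/sin M ≈ 9.9229.

9.92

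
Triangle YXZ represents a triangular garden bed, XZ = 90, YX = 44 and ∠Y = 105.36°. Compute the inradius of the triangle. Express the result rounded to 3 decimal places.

14.243

Law of sines: sin Z = YX·sin Y/XZ ≈ 0.47143.
Since XZ ≥ YX, only the acute value applies: ∠Z ≈ 28.13°.
Then ∠X = 180° − ∠Y − ∠Z ≈ 46.51°.
Law of sines gives ZY = XZ·sin X/sin Y ≈ 67.717.
Area = ½·XZ·YX·sin X ≈ 1436.6.
Semiperimeter s = (90+67.717+44)/2 = 100.86.
Inradius = area/s = 1436.6/100.86 ≈ 14.243.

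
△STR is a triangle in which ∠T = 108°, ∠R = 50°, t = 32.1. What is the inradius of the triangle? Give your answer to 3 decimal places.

The third angle is ∠S = 180° − ∠T − ∠R = 22.00°.
Law of sines: s = t·sin S/sin T ≈ 12.644.
Law of sines: r = t·sin R/sin T ≈ 25.855.
Area = ½·t·s·sin R ≈ 155.45.
Semiperimeter p = (12.644+32.1+25.855)/2 = 35.3.
Inradius = area/p = 155.45/35.3 ≈ 4.4039.

4.404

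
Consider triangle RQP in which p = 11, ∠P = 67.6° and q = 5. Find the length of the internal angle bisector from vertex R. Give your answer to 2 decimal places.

4.96

Law of sines: sin Q = q·sin P/p ≈ 0.42025.
Since p ≥ q, only the acute value applies: ∠Q ≈ 24.85°.
Then ∠R = 180° − ∠P − ∠Q ≈ 87.55°.
Law of sines gives r = p·sin R/sin P ≈ 11.887.
The bisector from R has length 2·q·p·cos(∠R/2)/(q+p) ≈ 4.9642.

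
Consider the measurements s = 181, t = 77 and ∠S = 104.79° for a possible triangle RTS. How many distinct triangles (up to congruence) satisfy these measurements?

t·sin S = 77·sin(104.79°) ≈ 74.45.
Since ∠S is not acute, a triangle exists only if s > t; here s > t, so there is exactly one triangle.

1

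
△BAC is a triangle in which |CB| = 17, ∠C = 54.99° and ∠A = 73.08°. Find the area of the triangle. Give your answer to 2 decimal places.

The third angle is ∠B = 180° − ∠A − ∠C = 51.93°.
Law of sines: |AC| = |CB|·sin B/sin A ≈ 13.989.
Law of sines: |BA| = |CB|·sin C/sin A ≈ 14.554.
Area = ½·|CB|·|AC|·sin C ≈ 97.39.

area ≈ 97.39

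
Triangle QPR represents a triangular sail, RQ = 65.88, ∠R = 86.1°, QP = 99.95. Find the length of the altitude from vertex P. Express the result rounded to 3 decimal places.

79.595

Law of sines: sin P = RQ·sin R/QP ≈ 0.65760.
Since QP ≥ RQ, only the acute value applies: ∠P ≈ 41.12°.
Then ∠Q = 180° − ∠R − ∠P ≈ 52.78°.
Law of sines gives PR = QP·sin Q/sin R ≈ 79.78.
Area = ½·QP·RQ·sin Q ≈ 2621.9.
The altitude from P has length 2·area/RQ ≈ 79.595.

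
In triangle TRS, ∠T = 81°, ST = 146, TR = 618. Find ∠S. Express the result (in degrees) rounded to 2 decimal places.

By the law of cosines, RS² = ST² + TR² − 2·ST·TR·cos T = 3.7501e+05, so RS ≈ 612.38.
Law of cosines again: cos S = (RS² + ST² − TR²)/(2·RS·ST) ≈ 0.08054, so ∠S ≈ 85.38°.

∠S ≈ 85.38°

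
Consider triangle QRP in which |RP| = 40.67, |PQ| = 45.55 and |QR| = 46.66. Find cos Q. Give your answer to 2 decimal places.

By the law of cosines, cos Q = (|PQ|² + |QR|² − |RP|²) / (2·|PQ|·|QR|) ≈ 0.61117, so ∠Q ≈ 52.33°.

0.61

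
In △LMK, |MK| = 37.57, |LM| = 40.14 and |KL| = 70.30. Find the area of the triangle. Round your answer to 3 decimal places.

Semiperimeter s = (37.57 + 70.3 + 40.14)/2 = 74.005.
Heron's formula: area = √(74.005·36.435·3.705·33.865) ≈ 581.65.

area ≈ 581.647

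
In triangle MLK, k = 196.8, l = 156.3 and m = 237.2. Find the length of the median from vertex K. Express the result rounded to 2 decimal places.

m_K ≈ 175.11

Median from K: ½√(2·m² + 2·l² − k²) ≈ 175.11.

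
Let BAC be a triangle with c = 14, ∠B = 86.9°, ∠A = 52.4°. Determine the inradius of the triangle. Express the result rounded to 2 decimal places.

r ≈ 4.53

The third angle is ∠C = 180° − ∠B − ∠A = 40.70°.
Law of sines: b = c·sin B/sin C ≈ 21.438.
Law of sines: a = c·sin A/sin C ≈ 17.01.
Area = ½·c·b·sin A ≈ 118.89.
Semiperimeter s = (21.438+17.01+14)/2 = 26.224.
Inradius = area/s = 118.89/26.224 ≈ 4.5338.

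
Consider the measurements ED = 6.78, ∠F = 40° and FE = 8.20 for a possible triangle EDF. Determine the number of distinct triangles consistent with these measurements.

2

FE·sin F = 8.20·sin(40°) ≈ 5.271.
Since FE sin F < ED < FE (5.271 < 6.78 < 8.20), two triangles exist.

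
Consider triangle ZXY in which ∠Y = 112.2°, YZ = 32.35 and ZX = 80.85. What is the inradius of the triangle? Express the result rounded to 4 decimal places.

Law of sines: sin X = YZ·sin Y/ZX ≈ 0.37046.
Since ZX ≥ YZ, only the acute value applies: ∠X ≈ 21.74°.
Then ∠Z = 180° − ∠Y − ∠X ≈ 46.06°.
Law of sines gives XY = ZX·sin Z/sin Y ≈ 62.874.
Area = ½·ZX·YZ·sin Z ≈ 941.6.
Semiperimeter s = (62.874+32.35+80.85)/2 = 88.037.
Inradius = area/s = 941.6/88.037 ≈ 10.696.

r ≈ 10.6955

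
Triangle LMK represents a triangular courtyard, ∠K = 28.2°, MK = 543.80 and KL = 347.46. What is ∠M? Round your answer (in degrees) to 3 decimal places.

By the law of cosines, LM² = MK² + KL² − 2·MK·KL·cos K = 83405, so LM ≈ 288.8.
Law of cosines again: cos M = (LM² + MK² − KL²)/(2·LM·MK) ≈ 0.82266, so ∠M ≈ 34.65°.

34.648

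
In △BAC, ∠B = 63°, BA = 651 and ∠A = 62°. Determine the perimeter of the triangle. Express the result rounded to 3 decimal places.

2060.804

The third angle is ∠C = 180° − ∠B − ∠A = 55.00°.
Law of sines: AC = BA·sin B/sin C ≈ 708.1.
Law of sines: CB = BA·sin A/sin C ≈ 701.7.
Semiperimeter s = (708.1+701.7+651)/2 = 1030.4.
Perimeter = 708.1 + 701.7 + 651 = 2060.8.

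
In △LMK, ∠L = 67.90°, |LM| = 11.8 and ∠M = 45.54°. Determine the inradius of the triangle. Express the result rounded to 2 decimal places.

The third angle is ∠K = 180° − ∠L − ∠M = 66.56°.
Law of sines: |MK| = |LM|·sin L/sin K ≈ 11.916.
Law of sines: |KL| = |LM|·sin M/sin K ≈ 9.1797.
Area = ½·|LM|·|MK|·sin M ≈ 50.181.
Semiperimeter s = (11.916+9.1797+11.8)/2 = 16.448.
Inradius = area/s = 50.181/16.448 ≈ 3.0509.

3.05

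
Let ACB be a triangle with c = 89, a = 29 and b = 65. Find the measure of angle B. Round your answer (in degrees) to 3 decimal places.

28.487

By the law of cosines, cos B = (a² + c² − b²) / (2·a·c) ≈ 0.87892, so ∠B ≈ 28.49°.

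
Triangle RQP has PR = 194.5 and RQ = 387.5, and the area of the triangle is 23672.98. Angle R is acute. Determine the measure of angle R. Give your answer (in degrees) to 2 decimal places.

From area = ½·PR·RQ·sin R, we get sin R = 2·area/(PR·RQ) ≈ 0.62819.
Taking the acute solution, ∠R ≈ 38.92°.

∠R ≈ 38.92°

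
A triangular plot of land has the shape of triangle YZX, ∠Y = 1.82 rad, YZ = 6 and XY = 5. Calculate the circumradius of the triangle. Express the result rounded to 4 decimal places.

R ≈ 4.4919

By the law of cosines, ZX² = XY² + YZ² − 2·XY·YZ·cos Y = 75.798, so ZX ≈ 8.7062.
Area = ½·XY·YZ·sin Y ≈ 14.537.
Circumradius = ZX/(2 sin Y) ≈ 4.4919.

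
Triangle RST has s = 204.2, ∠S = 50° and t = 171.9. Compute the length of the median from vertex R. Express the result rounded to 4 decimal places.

Law of sines: sin T = t·sin S/s ≈ 0.64487.
Since s ≥ t, only the acute value applies: ∠T ≈ 40.16°.
Then ∠R = 180° − ∠S − ∠T ≈ 89.84°.
Law of sines gives r = s·sin R/sin S ≈ 266.56.
Median from R: ½√(2·s² + 2·t² − r²) ≈ 133.64.

m_R ≈ 133.6400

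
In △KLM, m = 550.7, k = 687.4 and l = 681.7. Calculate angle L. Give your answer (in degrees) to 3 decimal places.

By the law of cosines, cos L = (m² + k² − l²) / (2·m·k) ≈ 0.41087, so ∠L ≈ 65.74°.

∠L ≈ 65.740°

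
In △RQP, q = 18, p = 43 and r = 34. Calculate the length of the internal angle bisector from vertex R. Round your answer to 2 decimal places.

23.10

By the law of cosines, cos R = (q² + p² − r²) / (2·q·p) ≈ 0.65698, so ∠R ≈ 48.93°.
The bisector from R has length 2·q·p·cos(∠R/2)/(q+p) ≈ 23.099.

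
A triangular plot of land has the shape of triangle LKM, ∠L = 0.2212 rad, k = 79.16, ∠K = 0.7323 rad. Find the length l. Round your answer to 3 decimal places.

25.977

The third angle is ∠M = π − ∠L − ∠K = 2.1881 rad.
Law of sines: l = k·sin L/sin K ≈ 25.977.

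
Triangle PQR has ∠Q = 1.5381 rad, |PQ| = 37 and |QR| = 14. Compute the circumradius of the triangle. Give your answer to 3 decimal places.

By the law of cosines, |RP|² = |PQ|² + |QR|² − 2·|PQ|·|QR|·cos Q = 1531.1, so |RP| ≈ 39.13.
Area = ½·|PQ|·|QR|·sin Q ≈ 258.86.
Circumradius = |RP|/(2 sin Q) ≈ 19.575.

19.575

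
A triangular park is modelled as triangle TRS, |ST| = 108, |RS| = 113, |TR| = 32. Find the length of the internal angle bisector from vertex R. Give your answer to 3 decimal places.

By the law of cosines, cos R = (|TR|² + |RS|² − |ST|²) / (2·|TR|·|RS|) ≈ 0.29439, so ∠R ≈ 72.88°.
The bisector from R has length 2·|TR|·|RS|·cos(∠R/2)/(|TR|+|RS|) ≈ 40.124.

40.124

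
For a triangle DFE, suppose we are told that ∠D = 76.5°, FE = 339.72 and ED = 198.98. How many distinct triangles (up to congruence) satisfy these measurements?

ED·sin D = 198.98·sin(76.5°) ≈ 193.5.
Since FE ≥ ED, exactly one triangle exists.

1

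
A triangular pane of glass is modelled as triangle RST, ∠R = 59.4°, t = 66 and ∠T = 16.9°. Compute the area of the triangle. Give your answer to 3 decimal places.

6265.379

The third angle is ∠S = 180° − ∠T − ∠R = 103.70°.
Law of sines: r = t·sin R/sin T ≈ 195.42.
Law of sines: s = t·sin S/sin T ≈ 220.58.
Area = ½·t·r·sin S ≈ 6265.4.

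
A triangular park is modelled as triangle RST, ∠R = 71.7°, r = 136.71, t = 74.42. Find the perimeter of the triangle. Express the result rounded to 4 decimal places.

Law of sines: sin T = t·sin R/r ≈ 0.51683.
Since r ≥ t, only the acute value applies: ∠T ≈ 31.12°.
Then ∠S = 180° − ∠R − ∠T ≈ 77.18°.
Law of sines gives s = r·sin S/sin R ≈ 140.4.
Semiperimeter p = (136.71+140.4+74.42)/2 = 175.77.
Perimeter = 136.71 + 140.4 + 74.42 = 351.53.

351.5329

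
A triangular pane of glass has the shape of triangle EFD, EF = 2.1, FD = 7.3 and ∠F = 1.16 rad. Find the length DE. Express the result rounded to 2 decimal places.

6.74

By the law of cosines, DE² = EF² + FD² − 2·EF·FD·cos F = 45.456, so DE ≈ 6.7421.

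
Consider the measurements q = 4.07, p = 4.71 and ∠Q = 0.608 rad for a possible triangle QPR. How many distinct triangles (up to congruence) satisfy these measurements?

p·sin Q = 4.71·sin(0.608 rad) ≈ 2.69.
Since p sin Q < q < p (2.69 < 4.07 < 4.71), two triangles exist.

2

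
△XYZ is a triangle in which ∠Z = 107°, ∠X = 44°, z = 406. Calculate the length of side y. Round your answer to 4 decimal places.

205.8263

The third angle is ∠Y = 180° − ∠Z − ∠X = 29.00°.
Law of sines: y = z·sin Y/sin Z ≈ 205.83.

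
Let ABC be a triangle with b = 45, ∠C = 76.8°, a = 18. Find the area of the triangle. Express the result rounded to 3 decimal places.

394.299

Area = ½·a·b·sin C ≈ 394.3.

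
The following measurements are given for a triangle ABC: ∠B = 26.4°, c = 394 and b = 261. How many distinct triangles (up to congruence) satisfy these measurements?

2

c·sin B = 394·sin(26.4°) ≈ 175.2.
Since c sin B < b < c (175.2 < 261 < 394), two triangles exist.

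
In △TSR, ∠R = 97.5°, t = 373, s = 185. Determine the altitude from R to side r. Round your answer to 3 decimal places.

156.392

By the law of cosines, r² = t² + s² − 2·t·s·cos R = 1.9137e+05, so r ≈ 437.46.
Area = ½·t·s·sin R ≈ 34207.
The altitude from R has length 2·area/r ≈ 156.39.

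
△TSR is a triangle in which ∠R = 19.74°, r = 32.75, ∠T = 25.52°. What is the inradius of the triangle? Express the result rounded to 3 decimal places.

The third angle is ∠S = 180° − ∠R − ∠T = 134.74°.
Law of sines: t = r·sin T/sin R ≈ 41.775.
Law of sines: s = r·sin S/sin R ≈ 68.875.
Area = ½·r·t·sin S ≈ 485.9.
Semiperimeter p = (41.775+68.875+32.75)/2 = 71.7.
Inradius = area/p = 485.9/71.7 ≈ 6.7768.

6.777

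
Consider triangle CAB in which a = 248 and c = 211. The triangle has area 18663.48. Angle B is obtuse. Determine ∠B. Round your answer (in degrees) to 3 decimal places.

From area = ½·c·a·sin B, we get sin B = 2·area/(c·a) ≈ 0.71333.
Taking the obtuse solution, ∠B ≈ 134.49°.

134.494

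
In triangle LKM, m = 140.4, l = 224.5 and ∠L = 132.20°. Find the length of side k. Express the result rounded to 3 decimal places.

104.644

Law of sines: sin M = m·sin L/l ≈ 0.46329.
Since l ≥ m, only the acute value applies: ∠M ≈ 27.60°.
Then ∠K = 180° − ∠L − ∠M ≈ 20.20°.
Law of sines gives k = l·sin K/sin L ≈ 104.64.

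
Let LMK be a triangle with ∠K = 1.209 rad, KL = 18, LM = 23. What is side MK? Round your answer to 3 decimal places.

22.043

Law of sines: sin M = KL·sin K/LM ≈ 0.73194.
Since LM ≥ KL, only the acute value applies: ∠M ≈ 0.821 rad.
Then ∠L = π − ∠K − ∠M ≈ 1.111 rad.
Law of sines gives MK = LM·sin L/sin K ≈ 22.043.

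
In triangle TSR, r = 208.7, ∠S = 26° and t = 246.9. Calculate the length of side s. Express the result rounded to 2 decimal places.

By the law of cosines, s² = r² + t² − 2·r·t·cos S = 11889, so s ≈ 109.04.

109.04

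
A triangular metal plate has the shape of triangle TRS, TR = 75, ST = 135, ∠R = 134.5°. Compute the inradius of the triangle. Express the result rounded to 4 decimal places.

r ≈ 13.5704

Law of sines: sin S = TR·sin R/ST ≈ 0.39625.
Since ST ≥ TR, only the acute value applies: ∠S ≈ 23.34°.
Then ∠T = 180° − ∠R − ∠S ≈ 22.16°.
Law of sines gives RS = ST·sin T/sin R ≈ 71.381.
Area = ½·ST·TR·sin T ≈ 1909.2.
Semiperimeter s = (71.381+135+75)/2 = 140.69.
Inradius = area/s = 1909.2/140.69 ≈ 13.57.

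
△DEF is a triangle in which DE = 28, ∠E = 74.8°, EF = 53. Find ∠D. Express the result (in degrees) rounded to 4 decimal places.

∠D ≈ 74.5833°

By the law of cosines, FD² = DE² + EF² − 2·DE·EF·cos E = 2814.8, so FD ≈ 53.055.
Law of cosines again: cos D = (FD² + DE² − EF²)/(2·FD·DE) ≈ 0.26584, so ∠D ≈ 74.58°.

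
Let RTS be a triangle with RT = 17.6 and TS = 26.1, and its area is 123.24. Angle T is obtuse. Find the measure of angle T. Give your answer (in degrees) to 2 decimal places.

∠T ≈ 147.55°

From area = ½·RT·TS·sin T, we get sin T = 2·area/(RT·TS) ≈ 0.53657.
Taking the obtuse solution, ∠T ≈ 147.55°.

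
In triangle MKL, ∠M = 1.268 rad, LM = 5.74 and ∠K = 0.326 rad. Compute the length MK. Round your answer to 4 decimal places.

17.9183

The third angle is ∠L = π − ∠M − ∠K = 1.548 rad.
Law of sines: MK = LM·sin L/sin K ≈ 17.918.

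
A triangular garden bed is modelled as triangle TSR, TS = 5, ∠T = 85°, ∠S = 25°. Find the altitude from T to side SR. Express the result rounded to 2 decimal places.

The third angle is ∠R = 180° − ∠T − ∠S = 70.00°.
Law of sines: SR = TS·sin T/sin R ≈ 5.3006.
Law of sines: RT = TS·sin S/sin R ≈ 2.2487.
Area = ½·TS·SR·sin S ≈ 5.6004.
The altitude from T has length 2·area/SR ≈ 2.1131.

2.11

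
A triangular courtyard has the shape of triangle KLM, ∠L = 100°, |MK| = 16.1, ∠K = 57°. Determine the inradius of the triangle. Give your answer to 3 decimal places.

r ≈ 2.383

The third angle is ∠M = 180° − ∠K − ∠L = 23.00°.
Law of sines: |LM| = |MK|·sin K/sin L ≈ 13.711.
Law of sines: |KL| = |MK|·sin M/sin L ≈ 6.3878.
Area = ½·|MK|·|LM|·sin M ≈ 43.126.
Semiperimeter s = (13.711+16.1+6.3878)/2 = 18.099.
Inradius = area/s = 43.126/18.099 ≈ 2.3827.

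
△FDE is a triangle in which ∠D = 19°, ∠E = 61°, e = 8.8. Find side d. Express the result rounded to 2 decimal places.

The third angle is ∠F = 180° − ∠D − ∠E = 100.00°.
Law of sines: d = e·sin D/sin E ≈ 3.2757.

3.28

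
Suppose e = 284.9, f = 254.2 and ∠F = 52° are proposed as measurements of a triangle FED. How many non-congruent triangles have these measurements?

2

e·sin F = 284.9·sin(52°) ≈ 224.5.
Since e sin F < f < e (224.5 < 254.2 < 284.9), two triangles exist.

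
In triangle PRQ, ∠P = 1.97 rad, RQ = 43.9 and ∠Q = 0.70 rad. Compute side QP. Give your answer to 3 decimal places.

The third angle is ∠R = π − ∠Q − ∠P = 0.472 rad.
Law of sines: QP = RQ·sin R/sin P ≈ 21.646.

21.646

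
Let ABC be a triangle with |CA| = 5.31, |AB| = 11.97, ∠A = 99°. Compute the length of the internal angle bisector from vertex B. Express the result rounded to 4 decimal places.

12.5926

By the law of cosines, |BC|² = |CA|² + |AB|² − 2·|CA|·|AB|·cos A = 191.36, so |BC| ≈ 13.833.
Law of cosines again: cos B = (|AB|² + |BC|² − |CA|²)/(2·|AB|·|BC|) ≈ 0.92534, so ∠B ≈ 22.28°.
The bisector from B has length 2·|AB|·|BC|·cos(∠B/2)/(|AB|+|BC|) ≈ 12.593.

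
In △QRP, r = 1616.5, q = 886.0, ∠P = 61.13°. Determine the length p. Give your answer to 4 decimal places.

1419.5242

By the law of cosines, p² = q² + r² − 2·q·r·cos P = 2.015e+06, so p ≈ 1419.5.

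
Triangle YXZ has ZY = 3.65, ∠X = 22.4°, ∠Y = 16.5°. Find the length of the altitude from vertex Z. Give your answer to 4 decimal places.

The third angle is ∠Z = 180° − ∠Y − ∠X = 141.10°.
Law of sines: XZ = ZY·sin Y/sin X ≈ 2.7204.
Law of sines: YX = ZY·sin Z/sin X ≈ 6.0148.
Area = ½·ZY·XZ·sin Z ≈ 3.1176.
The altitude from Z has length 2·area/YX ≈ 1.0367.

h_Z ≈ 1.0367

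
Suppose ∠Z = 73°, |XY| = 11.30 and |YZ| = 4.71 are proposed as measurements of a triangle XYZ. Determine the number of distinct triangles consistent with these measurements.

1

|YZ|·sin Z = 4.71·sin(73°) ≈ 4.504.
Since |XY| ≥ |YZ|, exactly one triangle exists.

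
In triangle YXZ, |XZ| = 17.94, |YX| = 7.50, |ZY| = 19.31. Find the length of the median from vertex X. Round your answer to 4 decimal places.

m_X ≈ 9.7892

Median from X: ½√(2·|YX|² + 2·|XZ|² − |ZY|²) ≈ 9.7892.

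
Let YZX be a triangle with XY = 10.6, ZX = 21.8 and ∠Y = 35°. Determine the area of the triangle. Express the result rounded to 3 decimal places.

90.037

Law of sines: sin Z = XY·sin Y/ZX ≈ 0.27889.
Since ZX ≥ XY, only the acute value applies: ∠Z ≈ 16.19°.
Then ∠X = 180° − ∠Y − ∠Z ≈ 128.81°.
Law of sines gives YZ = ZX·sin X/sin Y ≈ 29.618.
Area = ½·ZX·XY·sin X ≈ 90.037.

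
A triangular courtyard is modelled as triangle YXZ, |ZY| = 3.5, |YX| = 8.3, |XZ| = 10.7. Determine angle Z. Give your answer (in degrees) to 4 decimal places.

∠Z ≈ 39.4334°

By the law of cosines, cos Z = (|XZ|² + |ZY|² − |YX|²) / (2·|XZ|·|ZY|) ≈ 0.77236, so ∠Z ≈ 39.43°.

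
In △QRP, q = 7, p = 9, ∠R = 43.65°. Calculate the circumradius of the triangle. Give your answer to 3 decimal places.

4.514

By the law of cosines, r² = p² + q² − 2·p·q·cos R = 38.83, so r ≈ 6.2314.
Area = ½·p·q·sin R ≈ 21.743.
Circumradius = r/(2 sin R) ≈ 4.5139.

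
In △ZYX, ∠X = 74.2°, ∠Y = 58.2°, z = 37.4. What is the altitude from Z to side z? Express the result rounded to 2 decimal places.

h_Z ≈ 41.42

The third angle is ∠Z = 180° − ∠Y − ∠X = 47.60°.
Law of sines: y = z·sin Y/sin Z ≈ 43.044.
Law of sines: x = z·sin X/sin Z ≈ 48.733.
Area = ½·z·y·sin X ≈ 774.51.
The altitude from Z has length 2·area/z ≈ 41.418.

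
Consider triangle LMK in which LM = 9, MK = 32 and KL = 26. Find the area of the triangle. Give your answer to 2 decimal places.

Semiperimeter s = (32 + 26 + 9)/2 = 33.5.
Heron's formula: area = √(33.5·1.5·7.5·24.5) ≈ 96.091.

area ≈ 96.09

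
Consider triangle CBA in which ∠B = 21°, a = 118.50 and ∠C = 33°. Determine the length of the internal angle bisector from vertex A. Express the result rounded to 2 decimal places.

t_A ≈ 28.75

The third angle is ∠A = 180° − ∠C − ∠B = 126.00°.
Law of sines: c = a·sin C/sin A ≈ 79.775.
Law of sines: b = a·sin B/sin A ≈ 52.492.
The bisector from A has length 2·c·b·cos(∠A/2)/(c+b) ≈ 28.746.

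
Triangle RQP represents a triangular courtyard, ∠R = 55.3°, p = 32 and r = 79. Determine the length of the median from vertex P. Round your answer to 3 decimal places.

Law of sines: sin P = p·sin R/r ≈ 0.33302.
Since r ≥ p, only the acute value applies: ∠P ≈ 19.45°.
Then ∠Q = 180° − ∠R − ∠P ≈ 105.25°.
Law of sines gives q = r·sin Q/sin R ≈ 92.708.
Median from P: ½√(2·r² + 2·q² − p²) ≈ 84.628.

84.628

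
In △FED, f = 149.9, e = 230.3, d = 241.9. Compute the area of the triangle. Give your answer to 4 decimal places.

16730.0645

Semiperimeter s = (149.9 + 230.3 + 241.9)/2 = 311.05.
Heron's formula: area = √(311.05·161.15·80.75·69.15) ≈ 16730.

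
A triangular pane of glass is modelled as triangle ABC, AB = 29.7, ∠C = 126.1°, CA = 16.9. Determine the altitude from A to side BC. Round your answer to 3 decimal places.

h_A ≈ 13.655

Law of sines: sin B = CA·sin C/AB ≈ 0.45977.
Since AB ≥ CA, only the acute value applies: ∠B ≈ 27.37°.
Then ∠A = 180° − ∠C − ∠B ≈ 26.53°.
Law of sines gives BC = AB·sin A/sin C ≈ 16.417.
Area = ½·AB·CA·sin A ≈ 112.09.
The altitude from A has length 2·area/BC ≈ 13.655.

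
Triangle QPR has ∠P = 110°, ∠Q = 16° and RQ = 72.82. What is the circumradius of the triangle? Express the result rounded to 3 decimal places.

The third angle is ∠R = 180° − ∠Q − ∠P = 54.00°.
Law of sines: PR = RQ·sin Q/sin P ≈ 21.36.
Law of sines: QP = RQ·sin R/sin P ≈ 62.693.
Circumradius = RQ/(2 sin P) ≈ 38.747.

38.747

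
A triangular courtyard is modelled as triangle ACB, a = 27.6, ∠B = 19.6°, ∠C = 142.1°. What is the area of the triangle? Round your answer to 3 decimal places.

area ≈ 249.959

The third angle is ∠A = 180° − ∠C − ∠B = 18.30°.
Law of sines: c = a·sin C/sin A ≈ 53.996.
Law of sines: b = a·sin B/sin A ≈ 29.486.
Area = ½·a·c·sin B ≈ 249.96.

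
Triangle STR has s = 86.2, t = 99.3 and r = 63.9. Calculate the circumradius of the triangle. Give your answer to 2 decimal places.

By the law of cosines, cos S = (t² + r² − s²) / (2·t·r) ≈ 0.51324, so ∠S ≈ 59.12°.
Circumradius = s/(2 sin S) ≈ 50.219.

50.22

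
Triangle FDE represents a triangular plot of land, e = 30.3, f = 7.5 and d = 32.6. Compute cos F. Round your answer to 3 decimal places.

0.974

By the law of cosines, cos F = (d² + e² − f²) / (2·d·e) ≈ 0.97420, so ∠F ≈ 13.04°.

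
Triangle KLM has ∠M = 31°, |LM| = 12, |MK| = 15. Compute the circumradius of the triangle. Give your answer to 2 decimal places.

By the law of cosines, |KL|² = |LM|² + |MK|² − 2·|LM|·|MK|·cos M = 60.42, so |KL| ≈ 7.773.
Area = ½·|LM|·|MK|·sin M ≈ 46.353.
Circumradius = |KL|/(2 sin M) ≈ 7.5461.

7.55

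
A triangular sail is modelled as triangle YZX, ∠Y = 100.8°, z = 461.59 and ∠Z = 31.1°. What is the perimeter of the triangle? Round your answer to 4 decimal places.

The third angle is ∠X = 180° − ∠Y − ∠Z = 48.10°.
Law of sines: y = z·sin Y/sin Z ≈ 877.8.
Law of sines: x = z·sin X/sin Z ≈ 665.14.
Semiperimeter s = (877.8+461.59+665.14)/2 = 1002.3.
Perimeter = 877.8 + 461.59 + 665.14 = 2004.5.

perimeter ≈ 2004.5316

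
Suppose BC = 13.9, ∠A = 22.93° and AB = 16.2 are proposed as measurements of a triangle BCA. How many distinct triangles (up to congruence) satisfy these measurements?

AB·sin A = 16.2·sin(22.93°) ≈ 6.312.
Since AB sin A < BC < AB (6.312 < 13.9 < 16.2), two triangles exist.

2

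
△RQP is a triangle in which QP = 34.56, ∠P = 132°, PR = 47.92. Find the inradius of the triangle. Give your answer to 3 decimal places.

By the law of cosines, RQ² = QP² + PR² − 2·QP·PR·cos P = 5707, so RQ ≈ 75.545.
Area = ½·QP·PR·sin P ≈ 615.37.
Semiperimeter s = (34.56+47.92+75.545)/2 = 79.012.
Inradius = area/s = 615.37/79.012 ≈ 7.7882.

r ≈ 7.788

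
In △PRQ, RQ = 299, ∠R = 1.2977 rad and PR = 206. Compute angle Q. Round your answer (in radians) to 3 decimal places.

By the law of cosines, QP² = PR² + RQ² − 2·PR·RQ·cos R = 98611, so QP ≈ 314.02.
Law of cosines again: cos Q = (RQ² + QP² − PR²)/(2·RQ·QP) ≈ 0.77522, so ∠Q ≈ 0.6837 rad.

∠Q ≈ 0.684 rad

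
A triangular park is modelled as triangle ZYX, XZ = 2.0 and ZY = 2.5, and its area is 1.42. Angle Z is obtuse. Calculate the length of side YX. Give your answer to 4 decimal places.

From area = ½·XZ·ZY·sin Z, we get sin Z = 2·area/(XZ·ZY) ≈ 0.56800.
Taking the obtuse solution, ∠Z ≈ 145.39°.
Law of cosines then gives YX ≈ 4.2989.

4.2989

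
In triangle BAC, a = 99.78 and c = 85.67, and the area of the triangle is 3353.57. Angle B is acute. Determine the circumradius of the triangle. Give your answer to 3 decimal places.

From area = ½·a·c·sin B, we get sin B = 2·area/(a·c) ≈ 0.78463.
Taking the acute solution, ∠B ≈ 51.69°.
Law of cosines then gives b ≈ 81.831.
Circumradius = b/(2 sin B) ≈ 52.146.

R ≈ 52.146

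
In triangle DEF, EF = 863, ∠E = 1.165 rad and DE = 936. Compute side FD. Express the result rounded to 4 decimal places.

991.5298

By the law of cosines, FD² = DE² + EF² − 2·DE·EF·cos E = 9.8313e+05, so FD ≈ 991.53.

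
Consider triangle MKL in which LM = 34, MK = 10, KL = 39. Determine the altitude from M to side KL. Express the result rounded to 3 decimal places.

h_M ≈ 8.029

Semiperimeter s = (39 + 34 + 10)/2 = 41.5.
Heron's formula: area = √(41.5·2.5·7.5·31.5) ≈ 156.56.
The altitude from M has length 2·area/KL ≈ 8.0287.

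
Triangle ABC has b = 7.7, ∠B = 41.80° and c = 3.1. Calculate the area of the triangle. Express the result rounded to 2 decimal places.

area ≈ 10.05

Law of sines: sin C = c·sin B/b ≈ 0.26834.
Since b ≥ c, only the acute value applies: ∠C ≈ 15.57°.
Then ∠A = 180° − ∠B − ∠C ≈ 122.63°.
Law of sines gives a = b·sin A/sin B ≈ 9.7286.
Area = ½·b·c·sin A ≈ 10.051.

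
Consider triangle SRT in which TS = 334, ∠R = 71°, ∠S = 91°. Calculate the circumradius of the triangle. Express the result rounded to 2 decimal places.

The third angle is ∠T = 180° − ∠S − ∠R = 18.00°.
Law of sines: RT = TS·sin S/sin R ≈ 353.19.
Law of sines: SR = TS·sin T/sin R ≈ 109.16.
Circumradius = TS/(2 sin R) ≈ 176.62.

176.62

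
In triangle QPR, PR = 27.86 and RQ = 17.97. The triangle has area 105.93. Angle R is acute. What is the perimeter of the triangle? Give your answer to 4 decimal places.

From area = ½·PR·RQ·sin R, we get sin R = 2·area/(PR·RQ) ≈ 0.42317.
Taking the acute solution, ∠R ≈ 0.437 rad.
Law of cosines then gives QP ≈ 13.852.
Perimeter = 27.86 + 17.97 + 13.852 = 59.682.

perimeter ≈ 59.6823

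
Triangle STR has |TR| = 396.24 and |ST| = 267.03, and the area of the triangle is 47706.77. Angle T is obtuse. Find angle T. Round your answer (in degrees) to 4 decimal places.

∠T ≈ 115.6094°

From area = ½·|ST|·|TR|·sin T, we get sin T = 2·area/(|ST|·|TR|) ≈ 0.90176.
Taking the obtuse solution, ∠T ≈ 115.61°.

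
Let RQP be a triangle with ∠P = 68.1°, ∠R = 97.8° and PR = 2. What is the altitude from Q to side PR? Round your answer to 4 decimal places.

7.5468

The third angle is ∠Q = 180° − ∠P − ∠R = 14.10°.
Law of sines: QP = PR·sin R/sin Q ≈ 8.1337.
Law of sines: RQ = PR·sin P/sin Q ≈ 7.6172.
Area = ½·PR·QP·sin P ≈ 7.5468.
The altitude from Q has length 2·area/PR ≈ 7.5468.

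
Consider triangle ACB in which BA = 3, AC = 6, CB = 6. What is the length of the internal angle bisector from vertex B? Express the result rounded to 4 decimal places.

t_B ≈ 3.1623

By the law of cosines, cos B = (CB² + BA² − AC²) / (2·CB·BA) ≈ 0.25000, so ∠B ≈ 75.52°.
The bisector from B has length 2·CB·BA·cos(∠B/2)/(CB+BA) ≈ 3.1623.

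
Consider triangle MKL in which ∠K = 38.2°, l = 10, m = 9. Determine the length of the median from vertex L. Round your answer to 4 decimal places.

By the law of cosines, k² = l² + m² − 2·l·m·cos K = 39.546, so k ≈ 6.2885.
Median from L: ½√(2·m² + 2·k² − l²) ≈ 5.9391.

5.9391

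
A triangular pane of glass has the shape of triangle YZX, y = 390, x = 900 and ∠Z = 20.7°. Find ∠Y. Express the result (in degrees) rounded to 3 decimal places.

By the law of cosines, z² = x² + y² − 2·x·y·cos Z = 3.0542e+05, so z ≈ 552.65.
Law of cosines again: cos Y = (z² + x² − y²)/(2·z·x) ≈ 0.96839, so ∠Y ≈ 14.44°.

∠Y ≈ 14.445°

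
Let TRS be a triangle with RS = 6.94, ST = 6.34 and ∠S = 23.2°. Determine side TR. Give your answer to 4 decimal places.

2.7342

By the law of cosines, TR² = RS² + ST² − 2·RS·ST·cos S = 7.476, so TR ≈ 2.7342.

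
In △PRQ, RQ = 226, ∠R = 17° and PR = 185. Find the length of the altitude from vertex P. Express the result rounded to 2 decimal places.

By the law of cosines, QP² = PR² + RQ² − 2·PR·RQ·cos R = 5334.8, so QP ≈ 73.04.
Area = ½·PR·RQ·sin R ≈ 6112.
The altitude from P has length 2·area/RQ ≈ 54.089.

54.09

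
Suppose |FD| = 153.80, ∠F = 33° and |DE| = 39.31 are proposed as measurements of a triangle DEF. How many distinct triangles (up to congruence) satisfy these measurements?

0

|FD|·sin F = 153.80·sin(33°) ≈ 83.77.
Since |DE| = 39.31 < 83.77 = |FD| sin F, no triangle exists.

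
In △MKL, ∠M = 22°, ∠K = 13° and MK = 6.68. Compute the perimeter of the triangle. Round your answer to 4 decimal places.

The third angle is ∠L = 180° − ∠M − ∠K = 145.00°.
Law of sines: KL = MK·sin M/sin L ≈ 4.3628.
Law of sines: LM = MK·sin K/sin L ≈ 2.6198.
Semiperimeter s = (4.3628+2.6198+6.68)/2 = 6.8313.
Perimeter = 4.3628 + 2.6198 + 6.68 = 13.663.

13.6626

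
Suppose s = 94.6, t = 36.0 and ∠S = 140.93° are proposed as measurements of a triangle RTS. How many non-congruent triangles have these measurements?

1

t·sin S = 36.0·sin(140.93°) ≈ 22.69.
Since ∠S is not acute, a triangle exists only if s > t; here s > t, so there is exactly one triangle.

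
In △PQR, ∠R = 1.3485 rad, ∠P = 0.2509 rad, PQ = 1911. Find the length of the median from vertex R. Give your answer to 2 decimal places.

The third angle is ∠Q = π − ∠R − ∠P = 1.5422 rad.
Law of sines: QR = PQ·sin P/sin R ≈ 486.42.
Law of sines: RP = PQ·sin Q/sin R ≈ 1958.4.
Median from R: ½√(2·QR² + 2·RP² − PQ²) ≈ 1059.7.

m_R ≈ 1059.72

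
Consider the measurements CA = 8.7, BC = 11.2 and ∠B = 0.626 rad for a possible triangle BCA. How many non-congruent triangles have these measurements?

2

BC·sin B = 11.2·sin(0.626 rad) ≈ 6.562.
Since BC sin B < CA < BC (6.562 < 8.7 < 11.2), two triangles exist.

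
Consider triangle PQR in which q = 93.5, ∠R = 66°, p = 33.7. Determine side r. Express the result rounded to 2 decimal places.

By the law of cosines, r² = p² + q² − 2·p·q·cos R = 7314.7, so r ≈ 85.526.

85.53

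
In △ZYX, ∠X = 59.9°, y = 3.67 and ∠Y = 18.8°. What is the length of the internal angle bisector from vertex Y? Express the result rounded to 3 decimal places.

The third angle is ∠Z = 180° − ∠Y − ∠X = 101.30°.
Law of sines: z = y·sin Z/sin Y ≈ 11.167.
Law of sines: x = y·sin X/sin Y ≈ 9.8524.
The bisector from Y has length 2·x·z·cos(∠Y/2)/(x+z) ≈ 10.328.

t_Y ≈ 10.328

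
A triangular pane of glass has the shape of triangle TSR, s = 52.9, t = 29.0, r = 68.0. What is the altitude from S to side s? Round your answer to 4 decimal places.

Semiperimeter p = (29 + 52.9 + 68)/2 = 74.95.
Heron's formula: area = √(74.95·45.95·22.05·6.95) ≈ 726.48.
The altitude from S has length 2·area/s ≈ 27.466.

h_S ≈ 27.4663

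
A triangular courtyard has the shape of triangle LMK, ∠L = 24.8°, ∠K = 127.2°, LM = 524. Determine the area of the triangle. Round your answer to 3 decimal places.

The third angle is ∠M = 180° − ∠K − ∠L = 28.00°.
Law of sines: MK = LM·sin L/sin K ≈ 275.94.
Law of sines: KL = LM·sin M/sin K ≈ 308.84.
Area = ½·LM·MK·sin M ≈ 33941.

33940.804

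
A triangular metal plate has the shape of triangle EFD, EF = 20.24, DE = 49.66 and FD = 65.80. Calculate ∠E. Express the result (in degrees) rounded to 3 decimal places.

∠E ≈ 136.322°

By the law of cosines, cos E = (DE² + EF² − FD²) / (2·DE·EF) ≈ -0.72323, so ∠E ≈ 136.32°.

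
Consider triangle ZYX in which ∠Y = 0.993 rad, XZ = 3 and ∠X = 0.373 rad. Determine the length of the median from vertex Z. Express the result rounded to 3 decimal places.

m_Z ≈ 1.509

The third angle is ∠Z = π − ∠Y − ∠X = 1.776 rad.
Law of sines: YX = XZ·sin Z/sin Y ≈ 3.5065.
Law of sines: ZY = XZ·sin X/sin Y ≈ 1.3051.
Median from Z: ½√(2·XZ² + 2·ZY² − YX²) ≈ 1.5092.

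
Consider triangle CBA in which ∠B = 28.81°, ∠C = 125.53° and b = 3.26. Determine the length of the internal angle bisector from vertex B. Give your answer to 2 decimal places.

The third angle is ∠A = 180° − ∠C − ∠B = 25.66°.
Law of sines: c = b·sin C/sin B ≈ 5.5053.
Law of sines: a = b·sin A/sin B ≈ 2.9294.
The bisector from B has length 2·a·c·cos(∠B/2)/(a+c) ≈ 3.7038.

t_B ≈ 3.70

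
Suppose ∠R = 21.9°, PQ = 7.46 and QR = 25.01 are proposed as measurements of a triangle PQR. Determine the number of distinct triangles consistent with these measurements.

0

QR·sin R = 25.01·sin(21.9°) ≈ 9.328.
Since PQ = 7.46 < 9.328 = QR sin R, no triangle exists.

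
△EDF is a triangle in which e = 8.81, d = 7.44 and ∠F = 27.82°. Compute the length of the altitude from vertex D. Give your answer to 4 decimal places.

4.1116

By the law of cosines, f² = e² + d² − 2·e·d·cos F = 17.029, so f ≈ 4.1266.
Area = ½·e·d·sin F ≈ 15.295.
The altitude from D has length 2·area/d ≈ 4.1116.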